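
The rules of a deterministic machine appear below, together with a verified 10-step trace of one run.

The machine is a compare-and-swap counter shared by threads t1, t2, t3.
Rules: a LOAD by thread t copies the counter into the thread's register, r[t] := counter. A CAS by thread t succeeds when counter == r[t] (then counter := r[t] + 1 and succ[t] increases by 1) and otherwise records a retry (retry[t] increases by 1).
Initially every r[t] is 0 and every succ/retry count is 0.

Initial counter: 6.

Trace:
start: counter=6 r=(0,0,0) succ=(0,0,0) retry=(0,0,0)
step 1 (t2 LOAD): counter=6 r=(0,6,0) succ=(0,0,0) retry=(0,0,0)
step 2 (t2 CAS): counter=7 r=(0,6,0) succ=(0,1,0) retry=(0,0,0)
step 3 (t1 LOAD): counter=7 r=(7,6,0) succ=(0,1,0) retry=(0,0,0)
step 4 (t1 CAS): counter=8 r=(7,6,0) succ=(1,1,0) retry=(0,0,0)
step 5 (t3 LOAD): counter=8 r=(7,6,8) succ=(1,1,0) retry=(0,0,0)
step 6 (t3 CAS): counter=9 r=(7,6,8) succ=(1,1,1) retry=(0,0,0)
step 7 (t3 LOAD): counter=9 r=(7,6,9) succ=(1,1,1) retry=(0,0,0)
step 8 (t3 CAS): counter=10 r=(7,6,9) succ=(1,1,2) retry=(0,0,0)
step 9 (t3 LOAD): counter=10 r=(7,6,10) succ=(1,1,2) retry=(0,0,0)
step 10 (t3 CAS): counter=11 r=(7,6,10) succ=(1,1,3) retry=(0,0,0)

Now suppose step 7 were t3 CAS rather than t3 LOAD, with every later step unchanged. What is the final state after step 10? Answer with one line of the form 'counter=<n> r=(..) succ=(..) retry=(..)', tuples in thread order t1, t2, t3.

(re-executing from step 7 with the substitution; state before step 7: counter=9 r=(7,6,8) succ=(1,1,1) retry=(0,0,0))
step 7 (t3 CAS): counter=9 r=(7,6,8) succ=(1,1,1) retry=(0,0,1)
step 8 (t3 CAS): counter=9 r=(7,6,8) succ=(1,1,1) retry=(0,0,2)
step 9 (t3 LOAD): counter=9 r=(7,6,9) succ=(1,1,1) retry=(0,0,2)
step 10 (t3 CAS): counter=10 r=(7,6,9) succ=(1,1,2) retry=(0,0,2)

counter=10 r=(7,6,9) succ=(1,1,2) retry=(0,0,2)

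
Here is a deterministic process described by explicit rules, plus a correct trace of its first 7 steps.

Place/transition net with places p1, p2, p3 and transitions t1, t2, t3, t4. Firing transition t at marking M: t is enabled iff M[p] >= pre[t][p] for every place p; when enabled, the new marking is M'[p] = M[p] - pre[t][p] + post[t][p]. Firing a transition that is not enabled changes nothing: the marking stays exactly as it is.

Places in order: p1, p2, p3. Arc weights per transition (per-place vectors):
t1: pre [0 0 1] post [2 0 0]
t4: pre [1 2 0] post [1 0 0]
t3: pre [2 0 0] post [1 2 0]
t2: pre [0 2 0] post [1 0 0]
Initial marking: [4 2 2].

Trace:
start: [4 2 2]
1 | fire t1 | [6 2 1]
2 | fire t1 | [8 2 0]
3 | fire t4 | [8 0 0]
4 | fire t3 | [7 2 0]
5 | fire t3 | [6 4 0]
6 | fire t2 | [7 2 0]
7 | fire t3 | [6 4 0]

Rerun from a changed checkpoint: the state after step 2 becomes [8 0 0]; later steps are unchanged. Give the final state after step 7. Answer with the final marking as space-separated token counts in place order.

6 4 0

state after step 2 := [8 0 0]
3 | fire t4 | [8 0 0]
4 | fire t3 | [7 2 0]
5 | fire t3 | [6 4 0]
6 | fire t2 | [7 2 0]
7 | fire t3 | [6 4 0]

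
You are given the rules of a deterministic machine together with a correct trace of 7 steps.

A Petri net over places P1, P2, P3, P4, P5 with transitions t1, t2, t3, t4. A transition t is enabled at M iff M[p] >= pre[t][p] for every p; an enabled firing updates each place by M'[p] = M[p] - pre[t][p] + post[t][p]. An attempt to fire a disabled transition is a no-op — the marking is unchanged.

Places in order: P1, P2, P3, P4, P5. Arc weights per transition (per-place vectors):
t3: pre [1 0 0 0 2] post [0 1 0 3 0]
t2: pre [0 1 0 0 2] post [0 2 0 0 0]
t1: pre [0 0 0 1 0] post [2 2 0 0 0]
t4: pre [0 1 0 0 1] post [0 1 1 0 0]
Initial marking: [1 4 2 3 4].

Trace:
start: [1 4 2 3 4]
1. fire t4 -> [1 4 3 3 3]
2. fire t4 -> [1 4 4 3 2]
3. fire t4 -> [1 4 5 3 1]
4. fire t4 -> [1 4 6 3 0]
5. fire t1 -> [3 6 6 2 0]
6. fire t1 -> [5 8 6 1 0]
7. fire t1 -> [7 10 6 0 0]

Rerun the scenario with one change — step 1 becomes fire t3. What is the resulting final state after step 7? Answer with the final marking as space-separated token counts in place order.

6 11 4 3 0

(re-executing from step 1 with the substitution; state before step 1: [1 4 2 3 4])
1. fire t3 -> [0 5 2 6 2]
2. fire t4 -> [0 5 3 6 1]
3. fire t4 -> [0 5 4 6 0]
4. fire t4 -> [0 5 4 6 0]
5. fire t1 -> [2 7 4 5 0]
6. fire t1 -> [4 9 4 4 0]
7. fire t1 -> [6 11 4 3 0]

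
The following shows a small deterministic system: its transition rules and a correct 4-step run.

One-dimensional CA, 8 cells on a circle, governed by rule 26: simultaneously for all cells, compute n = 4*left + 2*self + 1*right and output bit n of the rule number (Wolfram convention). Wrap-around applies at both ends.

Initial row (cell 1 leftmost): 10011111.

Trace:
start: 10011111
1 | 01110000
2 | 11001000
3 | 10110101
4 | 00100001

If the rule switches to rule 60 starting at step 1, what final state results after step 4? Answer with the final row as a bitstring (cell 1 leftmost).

(re-executing steps 1..4 under rule 60; state before step 1: 10011111)
1 | 01010000
2 | 01111000
3 | 01000100
4 | 01100110

01100110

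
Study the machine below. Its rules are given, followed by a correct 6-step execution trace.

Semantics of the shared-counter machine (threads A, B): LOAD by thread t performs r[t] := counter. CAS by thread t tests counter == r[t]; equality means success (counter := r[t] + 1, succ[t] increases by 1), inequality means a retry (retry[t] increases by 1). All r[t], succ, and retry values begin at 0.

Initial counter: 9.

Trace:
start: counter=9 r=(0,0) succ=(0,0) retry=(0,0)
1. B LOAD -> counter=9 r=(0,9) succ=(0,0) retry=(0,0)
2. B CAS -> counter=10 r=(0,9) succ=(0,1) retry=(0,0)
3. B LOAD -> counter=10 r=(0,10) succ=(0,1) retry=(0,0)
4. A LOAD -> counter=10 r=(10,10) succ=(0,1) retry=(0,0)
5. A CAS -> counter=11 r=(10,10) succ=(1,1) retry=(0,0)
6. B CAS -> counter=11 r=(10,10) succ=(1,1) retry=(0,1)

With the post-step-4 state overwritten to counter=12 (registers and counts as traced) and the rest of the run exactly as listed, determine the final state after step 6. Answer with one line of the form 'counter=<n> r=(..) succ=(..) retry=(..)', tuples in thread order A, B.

counter=12 r=(10,10) succ=(0,1) retry=(1,1)

state after step 4 := counter=12 r=(10,10) succ=(0,1) retry=(0,0)
5. A CAS -> counter=12 r=(10,10) succ=(0,1) retry=(1,0)
6. B CAS -> counter=12 r=(10,10) succ=(0,1) retry=(1,1)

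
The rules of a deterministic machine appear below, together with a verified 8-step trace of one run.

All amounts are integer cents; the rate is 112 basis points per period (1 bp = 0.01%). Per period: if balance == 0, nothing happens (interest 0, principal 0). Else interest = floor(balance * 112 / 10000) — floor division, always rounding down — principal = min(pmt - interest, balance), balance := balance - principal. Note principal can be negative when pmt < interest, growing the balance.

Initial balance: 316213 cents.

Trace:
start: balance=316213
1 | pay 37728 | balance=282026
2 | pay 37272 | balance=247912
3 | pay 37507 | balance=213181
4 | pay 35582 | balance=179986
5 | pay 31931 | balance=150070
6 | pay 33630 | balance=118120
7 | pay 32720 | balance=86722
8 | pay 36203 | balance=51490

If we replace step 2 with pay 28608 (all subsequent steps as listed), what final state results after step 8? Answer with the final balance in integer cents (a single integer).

(re-executing from step 2 with the substitution; state before step 2: balance=282026)
2 | pay 28608 | balance=256576
3 | pay 37507 | balance=221942
4 | pay 35582 | balance=188845
5 | pay 31931 | balance=159029
6 | pay 33630 | balance=127180
7 | pay 32720 | balance=95884
8 | pay 36203 | balance=60754

60754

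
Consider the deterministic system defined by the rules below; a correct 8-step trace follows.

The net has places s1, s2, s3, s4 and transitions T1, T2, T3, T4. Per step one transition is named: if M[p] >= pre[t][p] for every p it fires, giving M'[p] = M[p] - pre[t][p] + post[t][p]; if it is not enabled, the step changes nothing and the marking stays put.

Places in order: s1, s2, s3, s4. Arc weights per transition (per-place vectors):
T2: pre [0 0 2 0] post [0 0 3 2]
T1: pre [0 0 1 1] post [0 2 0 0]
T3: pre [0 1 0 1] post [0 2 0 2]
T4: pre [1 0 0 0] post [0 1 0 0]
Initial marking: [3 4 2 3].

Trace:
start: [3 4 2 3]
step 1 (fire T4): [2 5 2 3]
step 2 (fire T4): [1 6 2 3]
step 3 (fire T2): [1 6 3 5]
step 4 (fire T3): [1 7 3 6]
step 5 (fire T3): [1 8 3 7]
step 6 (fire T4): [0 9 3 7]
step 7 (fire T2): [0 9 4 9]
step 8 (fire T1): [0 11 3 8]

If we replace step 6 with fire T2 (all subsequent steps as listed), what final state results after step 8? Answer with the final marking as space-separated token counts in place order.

(re-executing from step 6 with the substitution; state before step 6: [1 8 3 7])
step 6 (fire T2): [1 8 4 9]
step 7 (fire T2): [1 8 5 11]
step 8 (fire T1): [1 10 4 10]

1 10 4 10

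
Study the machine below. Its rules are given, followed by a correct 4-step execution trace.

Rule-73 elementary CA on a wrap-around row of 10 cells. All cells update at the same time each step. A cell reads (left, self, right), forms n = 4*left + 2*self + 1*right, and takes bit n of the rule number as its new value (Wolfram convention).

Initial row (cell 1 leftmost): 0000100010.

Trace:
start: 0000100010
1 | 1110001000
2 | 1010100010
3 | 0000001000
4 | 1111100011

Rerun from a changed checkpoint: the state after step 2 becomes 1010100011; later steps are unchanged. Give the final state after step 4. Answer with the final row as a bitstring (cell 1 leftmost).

state after step 2 := 1010100011
3 | 1000001010
4 | 0011100000

0011100000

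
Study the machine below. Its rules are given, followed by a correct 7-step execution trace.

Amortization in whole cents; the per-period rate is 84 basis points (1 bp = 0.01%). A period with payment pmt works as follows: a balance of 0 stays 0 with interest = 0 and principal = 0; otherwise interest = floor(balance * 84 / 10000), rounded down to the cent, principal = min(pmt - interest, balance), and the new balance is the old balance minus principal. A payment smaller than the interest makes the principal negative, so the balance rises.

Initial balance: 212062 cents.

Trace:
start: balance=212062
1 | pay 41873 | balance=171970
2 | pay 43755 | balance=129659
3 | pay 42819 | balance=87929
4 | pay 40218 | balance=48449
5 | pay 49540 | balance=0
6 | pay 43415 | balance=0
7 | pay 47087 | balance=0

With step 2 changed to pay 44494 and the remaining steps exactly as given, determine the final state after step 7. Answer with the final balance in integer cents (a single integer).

0

(re-executing from step 2 with the substitution; state before step 2: balance=171970)
2 | pay 44494 | balance=128920
3 | pay 42819 | balance=87183
4 | pay 40218 | balance=47697
5 | pay 49540 | balance=0
6 | pay 43415 | balance=0
7 | pay 47087 | balance=0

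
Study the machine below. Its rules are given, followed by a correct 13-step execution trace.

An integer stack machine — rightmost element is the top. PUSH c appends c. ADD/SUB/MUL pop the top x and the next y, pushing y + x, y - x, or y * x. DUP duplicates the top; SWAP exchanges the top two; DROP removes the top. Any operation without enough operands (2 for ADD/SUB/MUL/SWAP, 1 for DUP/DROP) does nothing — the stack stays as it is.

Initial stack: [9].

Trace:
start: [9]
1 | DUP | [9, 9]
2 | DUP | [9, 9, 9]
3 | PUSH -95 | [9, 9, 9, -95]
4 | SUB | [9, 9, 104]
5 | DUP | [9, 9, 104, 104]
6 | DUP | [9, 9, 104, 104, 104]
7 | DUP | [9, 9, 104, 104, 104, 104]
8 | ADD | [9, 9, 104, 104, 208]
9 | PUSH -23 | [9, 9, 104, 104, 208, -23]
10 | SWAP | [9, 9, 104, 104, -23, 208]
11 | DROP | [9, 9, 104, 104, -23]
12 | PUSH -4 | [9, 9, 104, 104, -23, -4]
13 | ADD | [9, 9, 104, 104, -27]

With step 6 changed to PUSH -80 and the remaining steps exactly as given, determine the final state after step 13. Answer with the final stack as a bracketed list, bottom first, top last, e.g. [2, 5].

[9, 9, 104, 104, -27]

(re-executing from step 6 with the substitution; state before step 6: [9, 9, 104, 104])
6 | PUSH -80 | [9, 9, 104, 104, -80]
7 | DUP | [9, 9, 104, 104, -80, -80]
8 | ADD | [9, 9, 104, 104, -160]
9 | PUSH -23 | [9, 9, 104, 104, -160, -23]
10 | SWAP | [9, 9, 104, 104, -23, -160]
11 | DROP | [9, 9, 104, 104, -23]
12 | PUSH -4 | [9, 9, 104, 104, -23, -4]
13 | ADD | [9, 9, 104, 104, -27]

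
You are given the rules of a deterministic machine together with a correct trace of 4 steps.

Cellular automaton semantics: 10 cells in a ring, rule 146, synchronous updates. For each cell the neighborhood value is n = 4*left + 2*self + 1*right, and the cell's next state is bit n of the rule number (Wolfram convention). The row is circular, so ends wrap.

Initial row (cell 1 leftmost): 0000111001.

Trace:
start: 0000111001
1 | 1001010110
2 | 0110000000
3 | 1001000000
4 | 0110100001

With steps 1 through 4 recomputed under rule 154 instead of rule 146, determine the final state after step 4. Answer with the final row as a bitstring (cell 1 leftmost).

(re-executing steps 1..4 under rule 154; state before step 1: 0000111001)
1 | 1001110110
2 | 0111100100
3 | 1111011010
4 | 1110010000

1110010000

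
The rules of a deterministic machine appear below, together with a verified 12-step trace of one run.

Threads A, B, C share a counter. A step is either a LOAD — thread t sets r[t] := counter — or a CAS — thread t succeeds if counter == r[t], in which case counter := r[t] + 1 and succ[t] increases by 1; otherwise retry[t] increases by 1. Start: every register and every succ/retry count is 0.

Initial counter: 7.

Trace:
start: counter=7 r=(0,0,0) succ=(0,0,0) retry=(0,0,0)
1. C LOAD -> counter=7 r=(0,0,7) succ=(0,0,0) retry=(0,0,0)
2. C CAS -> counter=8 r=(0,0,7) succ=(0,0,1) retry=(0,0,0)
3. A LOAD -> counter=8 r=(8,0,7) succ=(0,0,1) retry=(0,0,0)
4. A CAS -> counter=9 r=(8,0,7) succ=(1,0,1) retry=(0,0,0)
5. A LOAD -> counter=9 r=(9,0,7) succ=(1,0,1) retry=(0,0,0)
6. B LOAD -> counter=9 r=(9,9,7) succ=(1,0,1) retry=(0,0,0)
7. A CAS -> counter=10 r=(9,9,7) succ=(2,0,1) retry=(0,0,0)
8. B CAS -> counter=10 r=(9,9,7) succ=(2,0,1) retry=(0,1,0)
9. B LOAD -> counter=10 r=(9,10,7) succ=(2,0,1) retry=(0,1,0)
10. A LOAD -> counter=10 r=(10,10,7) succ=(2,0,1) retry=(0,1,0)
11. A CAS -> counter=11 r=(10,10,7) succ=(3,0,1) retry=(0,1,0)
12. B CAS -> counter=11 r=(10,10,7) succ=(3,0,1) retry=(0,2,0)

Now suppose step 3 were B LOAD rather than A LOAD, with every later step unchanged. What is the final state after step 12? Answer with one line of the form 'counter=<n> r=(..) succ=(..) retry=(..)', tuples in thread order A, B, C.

counter=10 r=(9,9,7) succ=(2,0,1) retry=(1,2,0)

(re-executing from step 3 with the substitution; state before step 3: counter=8 r=(0,0,7) succ=(0,0,1) retry=(0,0,0))
3. B LOAD -> counter=8 r=(0,8,7) succ=(0,0,1) retry=(0,0,0)
4. A CAS -> counter=8 r=(0,8,7) succ=(0,0,1) retry=(1,0,0)
5. A LOAD -> counter=8 r=(8,8,7) succ=(0,0,1) retry=(1,0,0)
6. B LOAD -> counter=8 r=(8,8,7) succ=(0,0,1) retry=(1,0,0)
7. A CAS -> counter=9 r=(8,8,7) succ=(1,0,1) retry=(1,0,0)
8. B CAS -> counter=9 r=(8,8,7) succ=(1,0,1) retry=(1,1,0)
9. B LOAD -> counter=9 r=(8,9,7) succ=(1,0,1) retry=(1,1,0)
10. A LOAD -> counter=9 r=(9,9,7) succ=(1,0,1) retry=(1,1,0)
11. A CAS -> counter=10 r=(9,9,7) succ=(2,0,1) retry=(1,1,0)
12. B CAS -> counter=10 r=(9,9,7) succ=(2,0,1) retry=(1,2,0)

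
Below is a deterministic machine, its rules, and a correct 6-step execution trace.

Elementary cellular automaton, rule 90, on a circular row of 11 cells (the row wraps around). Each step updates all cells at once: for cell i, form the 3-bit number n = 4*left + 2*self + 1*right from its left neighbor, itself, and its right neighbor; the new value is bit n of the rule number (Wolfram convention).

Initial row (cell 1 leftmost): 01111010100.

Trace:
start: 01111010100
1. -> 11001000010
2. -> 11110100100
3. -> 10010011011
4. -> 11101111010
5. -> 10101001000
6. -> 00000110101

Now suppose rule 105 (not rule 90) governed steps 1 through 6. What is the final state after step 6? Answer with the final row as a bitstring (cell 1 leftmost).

(re-executing steps 1..6 under rule 105; state before step 1: 01111010100)
1. -> 01001101001
2. -> 10001110000
3. -> 00101010110
4. -> 10010101110
5. -> 00001011011
6. -> 01100111111

01100111111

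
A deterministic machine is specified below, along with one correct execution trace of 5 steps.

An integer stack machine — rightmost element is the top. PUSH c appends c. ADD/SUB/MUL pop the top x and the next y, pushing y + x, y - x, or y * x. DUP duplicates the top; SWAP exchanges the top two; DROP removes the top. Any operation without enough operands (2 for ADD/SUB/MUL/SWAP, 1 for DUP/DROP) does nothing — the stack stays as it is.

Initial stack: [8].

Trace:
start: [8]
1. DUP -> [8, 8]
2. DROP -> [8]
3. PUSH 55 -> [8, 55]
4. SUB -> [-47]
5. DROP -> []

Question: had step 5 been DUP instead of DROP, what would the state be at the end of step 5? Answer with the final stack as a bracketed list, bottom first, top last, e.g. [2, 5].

(re-executing from step 5 with the substitution; state before step 5: [-47])
5. DUP -> [-47, -47]

[-47, -47]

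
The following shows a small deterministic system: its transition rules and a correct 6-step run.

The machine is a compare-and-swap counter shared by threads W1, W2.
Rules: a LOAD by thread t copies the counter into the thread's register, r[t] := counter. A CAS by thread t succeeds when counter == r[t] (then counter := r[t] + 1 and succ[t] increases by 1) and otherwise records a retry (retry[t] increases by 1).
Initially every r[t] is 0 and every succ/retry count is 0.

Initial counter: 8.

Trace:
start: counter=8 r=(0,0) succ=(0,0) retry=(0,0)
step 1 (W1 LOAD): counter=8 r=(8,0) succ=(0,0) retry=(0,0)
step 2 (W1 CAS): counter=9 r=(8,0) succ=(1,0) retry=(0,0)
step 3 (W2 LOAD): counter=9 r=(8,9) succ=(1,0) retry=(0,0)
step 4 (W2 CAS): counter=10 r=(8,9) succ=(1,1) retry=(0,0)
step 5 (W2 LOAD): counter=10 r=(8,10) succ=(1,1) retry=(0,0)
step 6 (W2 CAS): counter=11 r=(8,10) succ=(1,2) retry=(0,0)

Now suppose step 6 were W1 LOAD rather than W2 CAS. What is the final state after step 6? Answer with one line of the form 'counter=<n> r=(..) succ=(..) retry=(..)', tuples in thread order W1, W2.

(re-executing from step 6 with the substitution; state before step 6: counter=10 r=(8,10) succ=(1,1) retry=(0,0))
step 6 (W1 LOAD): counter=10 r=(10,10) succ=(1,1) retry=(0,0)

counter=10 r=(10,10) succ=(1,1) retry=(0,0)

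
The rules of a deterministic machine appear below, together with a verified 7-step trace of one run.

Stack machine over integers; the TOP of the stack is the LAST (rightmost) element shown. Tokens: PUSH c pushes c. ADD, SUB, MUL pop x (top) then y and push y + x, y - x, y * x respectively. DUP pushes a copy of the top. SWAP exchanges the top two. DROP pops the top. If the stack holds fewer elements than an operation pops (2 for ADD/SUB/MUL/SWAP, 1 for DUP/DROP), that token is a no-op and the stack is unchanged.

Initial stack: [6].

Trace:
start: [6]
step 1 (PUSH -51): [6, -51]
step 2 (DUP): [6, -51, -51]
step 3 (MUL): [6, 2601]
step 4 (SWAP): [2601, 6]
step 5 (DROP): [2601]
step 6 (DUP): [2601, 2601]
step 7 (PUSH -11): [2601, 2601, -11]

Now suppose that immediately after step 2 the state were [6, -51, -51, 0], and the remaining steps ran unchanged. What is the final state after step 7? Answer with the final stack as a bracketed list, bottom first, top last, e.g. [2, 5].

state after step 2 := [6, -51, -51, 0]
step 3 (MUL): [6, -51, 0]
step 4 (SWAP): [6, 0, -51]
step 5 (DROP): [6, 0]
step 6 (DUP): [6, 0, 0]
step 7 (PUSH -11): [6, 0, 0, -11]

[6, 0, 0, -11]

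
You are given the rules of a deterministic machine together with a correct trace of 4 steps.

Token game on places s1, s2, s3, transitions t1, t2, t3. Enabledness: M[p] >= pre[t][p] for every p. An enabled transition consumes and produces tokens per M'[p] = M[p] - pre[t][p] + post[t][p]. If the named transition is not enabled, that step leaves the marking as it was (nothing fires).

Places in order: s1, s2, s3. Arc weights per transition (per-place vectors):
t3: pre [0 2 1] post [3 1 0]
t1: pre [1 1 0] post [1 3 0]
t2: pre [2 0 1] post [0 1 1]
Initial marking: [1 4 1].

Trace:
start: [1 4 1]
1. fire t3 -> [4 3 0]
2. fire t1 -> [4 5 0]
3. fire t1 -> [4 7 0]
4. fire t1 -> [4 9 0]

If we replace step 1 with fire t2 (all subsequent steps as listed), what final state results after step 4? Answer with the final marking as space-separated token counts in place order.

(re-executing from step 1 with the substitution; state before step 1: [1 4 1])
1. fire t2 -> [1 4 1]
2. fire t1 -> [1 6 1]
3. fire t1 -> [1 8 1]
4. fire t1 -> [1 10 1]

1 10 1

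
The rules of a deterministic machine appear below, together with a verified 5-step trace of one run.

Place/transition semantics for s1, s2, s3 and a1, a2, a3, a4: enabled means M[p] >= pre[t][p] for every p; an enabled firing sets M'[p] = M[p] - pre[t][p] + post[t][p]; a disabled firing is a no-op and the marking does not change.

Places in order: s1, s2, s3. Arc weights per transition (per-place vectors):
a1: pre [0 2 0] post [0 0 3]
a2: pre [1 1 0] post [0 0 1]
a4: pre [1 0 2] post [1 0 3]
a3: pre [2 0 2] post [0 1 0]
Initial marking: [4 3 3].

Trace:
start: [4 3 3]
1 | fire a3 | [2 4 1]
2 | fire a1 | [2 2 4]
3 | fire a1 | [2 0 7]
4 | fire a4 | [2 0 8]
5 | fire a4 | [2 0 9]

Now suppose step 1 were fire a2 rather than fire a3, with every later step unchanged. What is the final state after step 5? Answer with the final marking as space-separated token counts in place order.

(re-executing from step 1 with the substitution; state before step 1: [4 3 3])
1 | fire a2 | [3 2 4]
2 | fire a1 | [3 0 7]
3 | fire a1 | [3 0 7]
4 | fire a4 | [3 0 8]
5 | fire a4 | [3 0 9]

3 0 9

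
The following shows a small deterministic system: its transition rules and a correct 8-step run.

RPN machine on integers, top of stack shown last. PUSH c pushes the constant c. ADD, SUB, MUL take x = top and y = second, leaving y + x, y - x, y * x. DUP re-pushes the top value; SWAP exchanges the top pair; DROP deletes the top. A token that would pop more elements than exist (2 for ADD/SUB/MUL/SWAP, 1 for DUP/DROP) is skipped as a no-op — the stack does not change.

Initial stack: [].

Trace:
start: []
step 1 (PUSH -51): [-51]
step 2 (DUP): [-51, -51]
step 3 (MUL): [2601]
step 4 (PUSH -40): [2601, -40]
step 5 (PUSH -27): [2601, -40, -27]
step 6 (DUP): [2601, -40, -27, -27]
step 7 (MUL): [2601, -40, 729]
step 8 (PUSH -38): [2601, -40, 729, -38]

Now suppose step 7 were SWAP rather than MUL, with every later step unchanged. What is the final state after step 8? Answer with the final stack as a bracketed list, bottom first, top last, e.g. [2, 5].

[2601, -40, -27, -27, -38]

(re-executing from step 7 with the substitution; state before step 7: [2601, -40, -27, -27])
step 7 (SWAP): [2601, -40, -27, -27]
step 8 (PUSH -38): [2601, -40, -27, -27, -38]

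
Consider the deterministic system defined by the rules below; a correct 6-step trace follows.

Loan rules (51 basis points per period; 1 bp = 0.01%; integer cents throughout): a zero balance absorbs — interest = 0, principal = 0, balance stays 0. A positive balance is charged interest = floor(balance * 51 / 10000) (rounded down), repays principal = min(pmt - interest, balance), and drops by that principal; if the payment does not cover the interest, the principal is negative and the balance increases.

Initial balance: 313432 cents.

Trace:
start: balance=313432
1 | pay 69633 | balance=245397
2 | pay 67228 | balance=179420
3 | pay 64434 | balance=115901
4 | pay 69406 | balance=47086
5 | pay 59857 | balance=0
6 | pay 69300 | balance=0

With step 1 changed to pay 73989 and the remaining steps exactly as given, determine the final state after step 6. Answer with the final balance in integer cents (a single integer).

(re-executing from step 1 with the substitution; state before step 1: balance=313432)
1 | pay 73989 | balance=241041
2 | pay 67228 | balance=175042
3 | pay 64434 | balance=111500
4 | pay 69406 | balance=42662
5 | pay 59857 | balance=0
6 | pay 69300 | balance=0

0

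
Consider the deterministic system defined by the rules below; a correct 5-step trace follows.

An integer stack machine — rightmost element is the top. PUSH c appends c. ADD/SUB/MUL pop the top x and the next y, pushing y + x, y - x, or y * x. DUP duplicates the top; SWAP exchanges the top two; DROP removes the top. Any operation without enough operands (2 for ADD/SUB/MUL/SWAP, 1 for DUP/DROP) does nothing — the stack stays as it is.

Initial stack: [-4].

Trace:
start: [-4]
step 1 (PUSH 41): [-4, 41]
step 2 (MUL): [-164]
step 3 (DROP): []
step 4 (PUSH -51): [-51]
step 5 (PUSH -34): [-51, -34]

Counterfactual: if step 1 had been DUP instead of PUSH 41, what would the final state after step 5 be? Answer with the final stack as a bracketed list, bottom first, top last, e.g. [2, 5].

(re-executing from step 1 with the substitution; state before step 1: [-4])
step 1 (DUP): [-4, -4]
step 2 (MUL): [16]
step 3 (DROP): []
step 4 (PUSH -51): [-51]
step 5 (PUSH -34): [-51, -34]

[-51, -34]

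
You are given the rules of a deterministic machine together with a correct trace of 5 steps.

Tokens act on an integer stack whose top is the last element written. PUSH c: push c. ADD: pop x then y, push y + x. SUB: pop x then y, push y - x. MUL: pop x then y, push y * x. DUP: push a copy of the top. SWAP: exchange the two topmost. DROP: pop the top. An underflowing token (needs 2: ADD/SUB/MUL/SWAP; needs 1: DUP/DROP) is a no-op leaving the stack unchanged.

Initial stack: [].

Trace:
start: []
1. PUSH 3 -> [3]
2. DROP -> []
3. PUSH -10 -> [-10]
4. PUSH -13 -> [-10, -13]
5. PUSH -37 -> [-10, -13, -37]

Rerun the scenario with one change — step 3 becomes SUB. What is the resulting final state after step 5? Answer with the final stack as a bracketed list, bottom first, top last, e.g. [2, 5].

[-13, -37]

(re-executing from step 3 with the substitution; state before step 3: [])
3. SUB -> []
4. PUSH -13 -> [-13]
5. PUSH -37 -> [-13, -37]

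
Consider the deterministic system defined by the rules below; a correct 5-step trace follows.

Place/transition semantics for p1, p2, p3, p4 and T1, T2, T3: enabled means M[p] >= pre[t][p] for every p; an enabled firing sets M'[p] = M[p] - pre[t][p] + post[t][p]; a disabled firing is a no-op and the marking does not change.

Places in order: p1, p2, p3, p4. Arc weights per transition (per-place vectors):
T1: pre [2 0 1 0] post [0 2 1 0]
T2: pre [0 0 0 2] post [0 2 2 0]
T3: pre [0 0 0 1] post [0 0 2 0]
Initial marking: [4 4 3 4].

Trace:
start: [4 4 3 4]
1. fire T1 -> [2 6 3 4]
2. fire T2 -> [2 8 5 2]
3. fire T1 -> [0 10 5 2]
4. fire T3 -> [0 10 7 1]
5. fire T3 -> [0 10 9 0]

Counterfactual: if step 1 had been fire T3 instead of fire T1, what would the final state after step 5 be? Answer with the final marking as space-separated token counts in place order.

(re-executing from step 1 with the substitution; state before step 1: [4 4 3 4])
1. fire T3 -> [4 4 5 3]
2. fire T2 -> [4 6 7 1]
3. fire T1 -> [2 8 7 1]
4. fire T3 -> [2 8 9 0]
5. fire T3 -> [2 8 9 0]

2 8 9 0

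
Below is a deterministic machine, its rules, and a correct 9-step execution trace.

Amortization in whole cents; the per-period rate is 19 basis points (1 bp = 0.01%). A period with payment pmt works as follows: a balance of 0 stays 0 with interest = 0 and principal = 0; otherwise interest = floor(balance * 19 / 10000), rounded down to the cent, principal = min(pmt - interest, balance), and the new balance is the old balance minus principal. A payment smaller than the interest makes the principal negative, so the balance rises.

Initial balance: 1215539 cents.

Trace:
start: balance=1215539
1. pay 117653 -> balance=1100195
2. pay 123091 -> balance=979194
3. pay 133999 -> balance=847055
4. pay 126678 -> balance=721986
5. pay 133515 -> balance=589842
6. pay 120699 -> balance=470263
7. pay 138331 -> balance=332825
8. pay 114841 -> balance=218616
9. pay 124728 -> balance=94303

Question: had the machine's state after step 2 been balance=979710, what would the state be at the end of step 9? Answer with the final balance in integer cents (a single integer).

state after step 2 := balance=979710
3. pay 133999 -> balance=847572
4. pay 126678 -> balance=722504
5. pay 133515 -> balance=590361
6. pay 120699 -> balance=470783
7. pay 138331 -> balance=333346
8. pay 114841 -> balance=219138
9. pay 124728 -> balance=94826

94826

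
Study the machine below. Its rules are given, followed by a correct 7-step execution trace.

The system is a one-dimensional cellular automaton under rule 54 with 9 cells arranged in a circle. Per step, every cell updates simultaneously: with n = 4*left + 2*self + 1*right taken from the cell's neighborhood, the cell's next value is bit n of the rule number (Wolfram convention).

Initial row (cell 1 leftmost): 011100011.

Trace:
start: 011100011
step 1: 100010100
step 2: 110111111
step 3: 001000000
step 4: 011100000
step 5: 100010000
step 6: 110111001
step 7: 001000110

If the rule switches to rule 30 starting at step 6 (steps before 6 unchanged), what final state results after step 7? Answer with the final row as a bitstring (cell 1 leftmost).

000100111

(re-executing steps 6..7 under rule 30; state before step 6: 100010000)
step 6: 110111001
step 7: 000100111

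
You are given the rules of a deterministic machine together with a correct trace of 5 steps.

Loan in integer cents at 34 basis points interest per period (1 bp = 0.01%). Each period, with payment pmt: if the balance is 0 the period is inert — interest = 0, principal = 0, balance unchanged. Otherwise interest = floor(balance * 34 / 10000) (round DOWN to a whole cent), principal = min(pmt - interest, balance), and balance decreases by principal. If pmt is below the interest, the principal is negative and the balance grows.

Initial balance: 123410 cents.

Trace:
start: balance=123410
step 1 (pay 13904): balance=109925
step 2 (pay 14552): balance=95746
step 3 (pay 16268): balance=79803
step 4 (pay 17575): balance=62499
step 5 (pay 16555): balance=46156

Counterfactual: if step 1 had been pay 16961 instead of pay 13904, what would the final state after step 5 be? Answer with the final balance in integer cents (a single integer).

(re-executing from step 1 with the substitution; state before step 1: balance=123410)
step 1 (pay 16961): balance=106868
step 2 (pay 14552): balance=92679
step 3 (pay 16268): balance=76726
step 4 (pay 17575): balance=59411
step 5 (pay 16555): balance=43057

43057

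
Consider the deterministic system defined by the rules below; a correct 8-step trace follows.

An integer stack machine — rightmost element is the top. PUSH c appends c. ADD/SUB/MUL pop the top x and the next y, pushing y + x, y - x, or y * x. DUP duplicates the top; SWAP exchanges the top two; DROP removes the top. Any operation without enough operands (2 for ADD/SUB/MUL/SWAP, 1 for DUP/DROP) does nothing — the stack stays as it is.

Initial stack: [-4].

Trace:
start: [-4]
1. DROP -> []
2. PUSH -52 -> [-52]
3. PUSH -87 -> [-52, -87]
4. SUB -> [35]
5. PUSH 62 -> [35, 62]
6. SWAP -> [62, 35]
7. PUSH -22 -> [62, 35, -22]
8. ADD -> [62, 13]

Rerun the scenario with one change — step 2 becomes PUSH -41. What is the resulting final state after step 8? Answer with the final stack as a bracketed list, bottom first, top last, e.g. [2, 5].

(re-executing from step 2 with the substitution; state before step 2: [])
2. PUSH -41 -> [-41]
3. PUSH -87 -> [-41, -87]
4. SUB -> [46]
5. PUSH 62 -> [46, 62]
6. SWAP -> [62, 46]
7. PUSH -22 -> [62, 46, -22]
8. ADD -> [62, 24]

[62, 24]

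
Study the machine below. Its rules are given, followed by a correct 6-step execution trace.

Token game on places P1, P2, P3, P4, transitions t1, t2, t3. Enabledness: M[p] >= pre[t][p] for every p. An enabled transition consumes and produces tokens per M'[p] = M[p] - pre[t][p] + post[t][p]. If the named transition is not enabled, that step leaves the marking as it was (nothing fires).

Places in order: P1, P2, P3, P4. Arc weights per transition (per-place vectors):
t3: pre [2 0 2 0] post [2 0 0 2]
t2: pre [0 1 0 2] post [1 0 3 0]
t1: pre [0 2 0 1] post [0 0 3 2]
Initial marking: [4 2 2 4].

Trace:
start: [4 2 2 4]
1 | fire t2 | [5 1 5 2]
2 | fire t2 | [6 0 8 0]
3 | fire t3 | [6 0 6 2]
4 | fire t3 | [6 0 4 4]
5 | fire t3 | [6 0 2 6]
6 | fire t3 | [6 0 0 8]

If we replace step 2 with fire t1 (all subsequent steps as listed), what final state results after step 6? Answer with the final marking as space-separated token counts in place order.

(re-executing from step 2 with the substitution; state before step 2: [5 1 5 2])
2 | fire t1 | [5 1 5 2]
3 | fire t3 | [5 1 3 4]
4 | fire t3 | [5 1 1 6]
5 | fire t3 | [5 1 1 6]
6 | fire t3 | [5 1 1 6]

5 1 1 6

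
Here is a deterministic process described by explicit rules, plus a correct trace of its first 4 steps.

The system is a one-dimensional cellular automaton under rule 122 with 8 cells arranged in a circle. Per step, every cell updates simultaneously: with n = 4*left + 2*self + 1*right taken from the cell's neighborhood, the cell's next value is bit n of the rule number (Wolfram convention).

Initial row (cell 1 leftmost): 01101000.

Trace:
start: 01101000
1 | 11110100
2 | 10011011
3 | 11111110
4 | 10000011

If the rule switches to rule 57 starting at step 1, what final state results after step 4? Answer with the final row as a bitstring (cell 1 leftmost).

(re-executing steps 1..4 under rule 57; state before step 1: 01101000)
1 | 01010111
2 | 10101100
3 | 01011010
4 | 00110101

00110101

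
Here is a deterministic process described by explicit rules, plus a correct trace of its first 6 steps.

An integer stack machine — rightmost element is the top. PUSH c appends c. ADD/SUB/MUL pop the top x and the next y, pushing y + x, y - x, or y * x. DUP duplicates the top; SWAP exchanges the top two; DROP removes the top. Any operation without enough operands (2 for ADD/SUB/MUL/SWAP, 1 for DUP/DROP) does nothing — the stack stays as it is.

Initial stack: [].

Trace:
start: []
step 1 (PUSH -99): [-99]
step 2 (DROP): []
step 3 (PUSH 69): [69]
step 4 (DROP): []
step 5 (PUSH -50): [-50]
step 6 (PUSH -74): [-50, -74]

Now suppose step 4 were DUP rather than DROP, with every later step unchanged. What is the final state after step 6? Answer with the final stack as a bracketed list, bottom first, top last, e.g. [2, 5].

(re-executing from step 4 with the substitution; state before step 4: [69])
step 4 (DUP): [69, 69]
step 5 (PUSH -50): [69, 69, -50]
step 6 (PUSH -74): [69, 69, -50, -74]

[69, 69, -50, -74]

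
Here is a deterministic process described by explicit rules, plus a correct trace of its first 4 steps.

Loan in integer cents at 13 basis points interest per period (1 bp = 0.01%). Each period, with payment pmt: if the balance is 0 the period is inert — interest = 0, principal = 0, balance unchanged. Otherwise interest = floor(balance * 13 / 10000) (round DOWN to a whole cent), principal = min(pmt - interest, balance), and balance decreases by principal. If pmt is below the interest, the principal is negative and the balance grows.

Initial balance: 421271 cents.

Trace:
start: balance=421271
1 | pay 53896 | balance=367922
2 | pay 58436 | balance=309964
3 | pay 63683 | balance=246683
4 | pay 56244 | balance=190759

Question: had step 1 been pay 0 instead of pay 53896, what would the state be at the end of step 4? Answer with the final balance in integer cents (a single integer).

244866

(re-executing from step 1 with the substitution; state before step 1: balance=421271)
1 | pay 0 | balance=421818
2 | pay 58436 | balance=363930
3 | pay 63683 | balance=300720
4 | pay 56244 | balance=244866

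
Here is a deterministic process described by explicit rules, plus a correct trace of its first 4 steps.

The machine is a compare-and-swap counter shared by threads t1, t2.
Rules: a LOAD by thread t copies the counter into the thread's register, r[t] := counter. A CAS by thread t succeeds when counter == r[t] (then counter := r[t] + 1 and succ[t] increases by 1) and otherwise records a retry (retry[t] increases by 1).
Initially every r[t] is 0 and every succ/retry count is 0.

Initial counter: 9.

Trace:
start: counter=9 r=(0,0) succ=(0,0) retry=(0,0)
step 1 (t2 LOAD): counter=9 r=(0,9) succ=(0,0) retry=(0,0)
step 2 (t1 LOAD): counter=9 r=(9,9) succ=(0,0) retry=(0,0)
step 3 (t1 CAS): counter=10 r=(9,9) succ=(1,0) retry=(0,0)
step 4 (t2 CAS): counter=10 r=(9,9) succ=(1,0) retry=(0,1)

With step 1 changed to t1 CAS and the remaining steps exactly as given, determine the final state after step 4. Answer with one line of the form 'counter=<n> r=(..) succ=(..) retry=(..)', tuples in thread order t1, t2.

counter=10 r=(9,0) succ=(1,0) retry=(1,1)

(re-executing from step 1 with the substitution; state before step 1: counter=9 r=(0,0) succ=(0,0) retry=(0,0))
step 1 (t1 CAS): counter=9 r=(0,0) succ=(0,0) retry=(1,0)
step 2 (t1 LOAD): counter=9 r=(9,0) succ=(0,0) retry=(1,0)
step 3 (t1 CAS): counter=10 r=(9,0) succ=(1,0) retry=(1,0)
step 4 (t2 CAS): counter=10 r=(9,0) succ=(1,0) retry=(1,1)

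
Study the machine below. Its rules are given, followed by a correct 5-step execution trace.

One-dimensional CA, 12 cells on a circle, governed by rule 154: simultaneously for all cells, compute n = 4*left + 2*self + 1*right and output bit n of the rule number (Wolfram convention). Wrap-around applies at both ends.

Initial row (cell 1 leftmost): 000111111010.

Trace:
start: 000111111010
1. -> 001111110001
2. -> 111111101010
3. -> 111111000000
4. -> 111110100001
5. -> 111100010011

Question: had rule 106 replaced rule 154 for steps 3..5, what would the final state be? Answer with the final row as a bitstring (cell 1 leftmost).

(re-executing steps 3..5 under rule 106; state before step 3: 111111101010)
3. -> 100000110101
4. -> 100001111011
5. -> 100011001110

100011001110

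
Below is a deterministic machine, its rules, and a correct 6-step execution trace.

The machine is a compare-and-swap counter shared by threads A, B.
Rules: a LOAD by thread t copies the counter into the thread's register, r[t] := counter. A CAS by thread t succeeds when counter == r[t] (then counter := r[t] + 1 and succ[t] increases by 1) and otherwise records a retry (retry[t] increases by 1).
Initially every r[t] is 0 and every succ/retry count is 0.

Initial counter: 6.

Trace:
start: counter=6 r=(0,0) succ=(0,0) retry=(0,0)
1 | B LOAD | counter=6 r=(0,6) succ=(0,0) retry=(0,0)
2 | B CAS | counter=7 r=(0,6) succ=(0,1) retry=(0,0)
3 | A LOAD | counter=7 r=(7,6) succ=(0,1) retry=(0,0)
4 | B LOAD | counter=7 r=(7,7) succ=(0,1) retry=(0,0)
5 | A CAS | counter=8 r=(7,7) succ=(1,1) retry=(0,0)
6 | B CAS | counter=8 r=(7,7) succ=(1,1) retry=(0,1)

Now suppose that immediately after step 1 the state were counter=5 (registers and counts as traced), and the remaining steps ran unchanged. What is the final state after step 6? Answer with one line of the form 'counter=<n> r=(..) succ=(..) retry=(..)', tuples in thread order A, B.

state after step 1 := counter=5 r=(0,6) succ=(0,0) retry=(0,0)
2 | B CAS | counter=5 r=(0,6) succ=(0,0) retry=(0,1)
3 | A LOAD | counter=5 r=(5,6) succ=(0,0) retry=(0,1)
4 | B LOAD | counter=5 r=(5,5) succ=(0,0) retry=(0,1)
5 | A CAS | counter=6 r=(5,5) succ=(1,0) retry=(0,1)
6 | B CAS | counter=6 r=(5,5) succ=(1,0) retry=(0,2)

counter=6 r=(5,5) succ=(1,0) retry=(0,2)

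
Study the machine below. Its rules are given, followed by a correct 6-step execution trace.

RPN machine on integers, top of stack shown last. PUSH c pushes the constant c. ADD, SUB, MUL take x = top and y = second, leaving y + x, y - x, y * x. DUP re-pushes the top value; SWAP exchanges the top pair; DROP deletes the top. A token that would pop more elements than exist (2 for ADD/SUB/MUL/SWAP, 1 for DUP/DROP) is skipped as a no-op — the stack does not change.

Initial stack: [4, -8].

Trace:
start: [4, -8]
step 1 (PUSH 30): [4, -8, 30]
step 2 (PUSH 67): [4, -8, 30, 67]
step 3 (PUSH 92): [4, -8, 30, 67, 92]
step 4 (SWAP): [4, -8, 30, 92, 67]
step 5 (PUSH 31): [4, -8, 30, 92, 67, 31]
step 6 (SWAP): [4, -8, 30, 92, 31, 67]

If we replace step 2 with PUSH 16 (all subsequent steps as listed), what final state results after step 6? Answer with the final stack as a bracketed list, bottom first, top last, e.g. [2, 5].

(re-executing from step 2 with the substitution; state before step 2: [4, -8, 30])
step 2 (PUSH 16): [4, -8, 30, 16]
step 3 (PUSH 92): [4, -8, 30, 16, 92]
step 4 (SWAP): [4, -8, 30, 92, 16]
step 5 (PUSH 31): [4, -8, 30, 92, 16, 31]
step 6 (SWAP): [4, -8, 30, 92, 31, 16]

[4, -8, 30, 92, 31, 16]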